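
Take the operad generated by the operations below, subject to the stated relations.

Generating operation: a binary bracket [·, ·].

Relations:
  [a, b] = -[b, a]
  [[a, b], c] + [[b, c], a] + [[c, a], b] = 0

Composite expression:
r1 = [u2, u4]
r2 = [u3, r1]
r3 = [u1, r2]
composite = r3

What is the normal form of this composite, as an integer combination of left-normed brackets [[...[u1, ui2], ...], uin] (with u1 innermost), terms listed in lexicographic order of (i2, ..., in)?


-[[[u1, u2], u4], u3] + [[[u1, u3], u2], u4] - [[[u1, u3], u4], u2] + [[[u1, u4], u2], u3]


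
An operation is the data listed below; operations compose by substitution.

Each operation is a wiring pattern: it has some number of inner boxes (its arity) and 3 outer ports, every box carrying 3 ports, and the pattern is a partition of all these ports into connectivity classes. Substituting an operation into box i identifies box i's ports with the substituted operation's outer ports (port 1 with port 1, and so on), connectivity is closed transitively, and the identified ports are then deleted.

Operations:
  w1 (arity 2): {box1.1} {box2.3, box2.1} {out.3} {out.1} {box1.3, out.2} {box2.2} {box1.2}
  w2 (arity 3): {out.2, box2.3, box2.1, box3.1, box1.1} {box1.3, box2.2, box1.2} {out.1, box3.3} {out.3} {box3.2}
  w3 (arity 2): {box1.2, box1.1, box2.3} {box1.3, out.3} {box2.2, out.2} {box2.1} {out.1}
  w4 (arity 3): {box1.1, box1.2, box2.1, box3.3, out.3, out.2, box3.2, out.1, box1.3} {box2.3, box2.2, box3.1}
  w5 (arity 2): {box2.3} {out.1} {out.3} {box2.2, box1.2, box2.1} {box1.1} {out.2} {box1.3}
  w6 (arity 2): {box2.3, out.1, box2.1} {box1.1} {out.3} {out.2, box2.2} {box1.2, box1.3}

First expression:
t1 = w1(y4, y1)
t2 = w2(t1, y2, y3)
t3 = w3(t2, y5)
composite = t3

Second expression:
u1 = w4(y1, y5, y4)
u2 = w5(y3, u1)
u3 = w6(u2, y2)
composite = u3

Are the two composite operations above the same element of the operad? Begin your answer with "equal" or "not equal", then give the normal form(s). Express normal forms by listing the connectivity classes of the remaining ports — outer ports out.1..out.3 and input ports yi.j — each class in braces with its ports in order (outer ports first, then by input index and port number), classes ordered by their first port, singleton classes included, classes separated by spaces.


not equal — first {out.1} {out.2, y5.2} {out.3} {y1.1, y1.3} {y1.2} {y2.1, y2.3, y3.1, y3.3, y5.3} {y2.2, y4.3} {y3.2} {y4.1} {y4.2} {y5.1}, second {out.1, y2.1, y2.3} {out.2, y2.2} {out.3} {y1.1, y1.2, y1.3, y3.2, y4.2, y4.3, y5.1} {y3.1} {y3.3} {y4.1, y5.2, y5.3}

The first expression, normalized: {out.1} {out.2, y5.2} {out.3} {y1.1, y1.3} {y1.2} {y2.1, y2.3, y3.1, y3.3, y5.3} {y2.2, y4.3} {y3.2} {y4.1} {y4.2} {y5.1}
The second expression, normalized: {out.1, y2.1, y2.3} {out.2, y2.2} {out.3} {y1.1, y1.2, y1.3, y3.2, y4.2, y4.3, y5.1} {y3.1} {y3.3} {y4.1, y5.2, y5.3}
No match — not equal.


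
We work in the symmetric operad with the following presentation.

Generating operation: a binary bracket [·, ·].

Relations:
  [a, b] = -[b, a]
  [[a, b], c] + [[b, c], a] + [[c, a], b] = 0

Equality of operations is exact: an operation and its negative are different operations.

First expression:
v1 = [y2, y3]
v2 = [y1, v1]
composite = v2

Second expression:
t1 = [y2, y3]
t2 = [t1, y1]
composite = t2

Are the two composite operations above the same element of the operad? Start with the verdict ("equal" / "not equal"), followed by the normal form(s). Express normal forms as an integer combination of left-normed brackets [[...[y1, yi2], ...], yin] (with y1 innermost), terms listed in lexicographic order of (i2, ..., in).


not equal: they reduce to [[y1, y2], y3] - [[y1, y3], y2] and -[[y1, y2], y3] + [[y1, y3], y2]

Normal form of the first expression: [[y1, y2], y3] - [[y1, y3], y2]
Normal form of the second expression: -[[y1, y2], y3] + [[y1, y3], y2]
The normal forms differ: not equal.


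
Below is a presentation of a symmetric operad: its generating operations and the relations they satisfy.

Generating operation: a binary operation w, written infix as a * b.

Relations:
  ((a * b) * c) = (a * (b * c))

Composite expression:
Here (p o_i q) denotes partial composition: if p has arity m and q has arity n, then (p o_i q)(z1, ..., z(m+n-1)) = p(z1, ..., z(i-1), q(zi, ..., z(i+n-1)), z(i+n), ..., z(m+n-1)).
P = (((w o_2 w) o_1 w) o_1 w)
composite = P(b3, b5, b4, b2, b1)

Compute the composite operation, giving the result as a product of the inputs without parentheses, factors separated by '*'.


The w-tree's shape is irrelevant; the b-reading-order decides.
(b3 * b5) reduces to b3 * b5
((b3 * b5) * b4) reduces to b3 * b5 * b4
(b2 * b1) reduces to b2 * b1
(((b3 * b5) * b4) * (b2 * b1)) reduces to b3 * b5 * b4 * b2 * b1

b3 * b5 * b4 * b2 * b1


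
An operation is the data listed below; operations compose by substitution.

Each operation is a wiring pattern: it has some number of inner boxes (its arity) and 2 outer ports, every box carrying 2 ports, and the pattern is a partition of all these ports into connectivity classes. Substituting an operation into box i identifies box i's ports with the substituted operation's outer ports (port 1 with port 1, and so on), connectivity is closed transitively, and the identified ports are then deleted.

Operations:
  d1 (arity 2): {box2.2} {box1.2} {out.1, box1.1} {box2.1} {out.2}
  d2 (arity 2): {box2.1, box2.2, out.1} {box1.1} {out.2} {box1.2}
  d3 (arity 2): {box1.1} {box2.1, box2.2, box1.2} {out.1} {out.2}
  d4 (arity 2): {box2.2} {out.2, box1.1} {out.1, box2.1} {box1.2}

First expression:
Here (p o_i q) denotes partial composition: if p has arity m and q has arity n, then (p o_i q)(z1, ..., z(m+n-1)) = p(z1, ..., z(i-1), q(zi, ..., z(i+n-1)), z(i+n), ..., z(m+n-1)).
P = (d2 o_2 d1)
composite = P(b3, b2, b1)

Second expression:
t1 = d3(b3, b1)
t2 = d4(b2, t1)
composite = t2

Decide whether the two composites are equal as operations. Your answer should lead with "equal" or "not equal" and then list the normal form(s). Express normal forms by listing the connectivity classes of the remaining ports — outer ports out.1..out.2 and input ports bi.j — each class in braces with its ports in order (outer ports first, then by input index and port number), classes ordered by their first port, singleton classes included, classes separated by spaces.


not equal: they reduce to {out.1, b2.1} {out.2} {b1.1} {b1.2} {b2.2} {b3.1} {b3.2} and {out.1} {out.2, b2.1} {b1.1, b1.2, b3.2} {b2.2} {b3.1}

Normal form of the first expression: {out.1, b2.1} {out.2} {b1.1} {b1.2} {b2.2} {b3.1} {b3.2}
Normal form of the second expression: {out.1} {out.2, b2.1} {b1.1, b1.2, b3.2} {b2.2} {b3.1}
Distinct normal forms: not equal.


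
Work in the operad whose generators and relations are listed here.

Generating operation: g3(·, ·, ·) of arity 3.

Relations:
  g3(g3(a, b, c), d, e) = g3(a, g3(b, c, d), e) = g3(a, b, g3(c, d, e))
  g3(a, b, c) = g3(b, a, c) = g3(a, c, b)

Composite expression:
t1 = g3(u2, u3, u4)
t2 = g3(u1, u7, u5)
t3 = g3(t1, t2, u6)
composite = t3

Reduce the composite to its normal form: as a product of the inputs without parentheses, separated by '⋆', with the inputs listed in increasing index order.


u1 ⋆ u2 ⋆ u3 ⋆ u4 ⋆ u5 ⋆ u6 ⋆ u7

Both nesting and order wash out for g3; what remains is which u's occur.
g3(u2, u3, u4) unparenthesizes to u2 ⋆ u3 ⋆ u4
g3(u1, u7, u5) unparenthesizes to u1 ⋆ u7 ⋆ u5
g3(g3(u2, u3, u4), g3(u1, u7, u5), u6) unparenthesizes to u2 ⋆ u3 ⋆ u4 ⋆ u1 ⋆ u7 ⋆ u5 ⋆ u6
rearranged into index order: u1 ⋆ u2 ⋆ u3 ⋆ u4 ⋆ u5 ⋆ u6 ⋆ u7


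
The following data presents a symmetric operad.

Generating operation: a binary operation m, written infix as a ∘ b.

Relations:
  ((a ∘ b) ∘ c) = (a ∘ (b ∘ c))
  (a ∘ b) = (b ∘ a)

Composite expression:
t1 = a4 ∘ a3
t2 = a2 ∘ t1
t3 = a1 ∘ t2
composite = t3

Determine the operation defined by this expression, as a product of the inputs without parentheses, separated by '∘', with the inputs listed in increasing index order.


a1 ∘ a2 ∘ a3 ∘ a4

Key point: m commutes, so take the a-inputs in any fixed order.
(a4 ∘ a3) flattens to a4 ∘ a3
(a2 ∘ (a4 ∘ a3)) flattens to a2 ∘ a4 ∘ a3
(a1 ∘ (a2 ∘ (a4 ∘ a3))) flattens to a1 ∘ a2 ∘ a4 ∘ a3
rearranged into index order: a1 ∘ a2 ∘ a3 ∘ a4


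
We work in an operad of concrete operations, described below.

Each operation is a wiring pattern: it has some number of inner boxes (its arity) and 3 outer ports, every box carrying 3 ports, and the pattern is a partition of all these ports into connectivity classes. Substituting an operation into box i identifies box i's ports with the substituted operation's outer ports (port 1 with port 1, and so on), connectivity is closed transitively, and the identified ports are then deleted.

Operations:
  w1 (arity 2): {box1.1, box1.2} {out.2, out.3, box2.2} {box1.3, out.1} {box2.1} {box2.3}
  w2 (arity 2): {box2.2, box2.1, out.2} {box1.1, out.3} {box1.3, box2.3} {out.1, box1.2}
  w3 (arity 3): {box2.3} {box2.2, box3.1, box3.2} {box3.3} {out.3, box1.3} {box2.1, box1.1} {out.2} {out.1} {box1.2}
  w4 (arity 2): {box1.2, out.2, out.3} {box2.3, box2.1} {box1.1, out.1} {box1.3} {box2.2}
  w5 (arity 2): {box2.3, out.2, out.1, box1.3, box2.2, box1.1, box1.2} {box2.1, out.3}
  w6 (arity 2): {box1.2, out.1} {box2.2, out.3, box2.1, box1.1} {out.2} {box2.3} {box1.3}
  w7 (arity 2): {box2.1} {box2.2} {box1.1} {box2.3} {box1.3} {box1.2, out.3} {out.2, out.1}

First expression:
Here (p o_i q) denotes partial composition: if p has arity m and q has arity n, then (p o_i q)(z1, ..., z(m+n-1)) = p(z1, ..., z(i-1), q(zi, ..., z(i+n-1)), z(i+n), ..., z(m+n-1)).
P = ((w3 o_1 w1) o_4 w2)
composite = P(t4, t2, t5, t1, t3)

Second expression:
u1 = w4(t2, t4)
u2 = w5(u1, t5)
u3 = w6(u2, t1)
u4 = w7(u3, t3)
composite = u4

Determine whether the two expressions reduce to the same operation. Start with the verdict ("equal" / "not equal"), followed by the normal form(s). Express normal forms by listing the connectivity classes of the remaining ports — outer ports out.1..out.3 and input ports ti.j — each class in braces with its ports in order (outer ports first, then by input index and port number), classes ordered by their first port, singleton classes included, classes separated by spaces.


not equal; first: {out.1} {out.2} {out.3, t2.2} {t1.1} {t1.2, t3.1, t3.2, t5.2} {t1.3, t3.3} {t2.1} {t2.3} {t4.1, t4.2} {t4.3, t5.1} {t5.3}; second: {out.1, out.2} {out.3} {t1.1, t1.2, t2.1, t2.2, t5.2, t5.3} {t1.3} {t2.3} {t3.1} {t3.2} {t3.3} {t4.1, t4.3} {t4.2} {t5.1}

The first expression reduces to {out.1} {out.2} {out.3, t2.2} {t1.1} {t1.2, t3.1, t3.2, t5.2} {t1.3, t3.3} {t2.1} {t2.3} {t4.1, t4.2} {t4.3, t5.1} {t5.3}
The second expression reduces to {out.1, out.2} {out.3} {t1.1, t1.2, t2.1, t2.2, t5.2, t5.3} {t1.3} {t2.3} {t3.1} {t3.2} {t3.3} {t4.1, t4.3} {t4.2} {t5.1}
Distinct normal forms: not equal.


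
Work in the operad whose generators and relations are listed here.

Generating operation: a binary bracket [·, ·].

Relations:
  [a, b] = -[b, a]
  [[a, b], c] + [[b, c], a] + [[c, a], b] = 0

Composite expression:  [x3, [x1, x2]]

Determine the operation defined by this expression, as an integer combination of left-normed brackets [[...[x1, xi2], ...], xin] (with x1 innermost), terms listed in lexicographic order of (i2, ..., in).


-[[x1, x2], x3]

Skip Jacobi rewriting: expand, keep x1-initial words, read off terms.
Composite bracket: [x3, [x1, x2]]
The bracket unfolds into 4 signed words via [a, b] = ab - ba (2^2 = 4).
Words beginning with x1 determine it all:
  from x1x2x3, sign -1: term -[[x1, x2], x3]


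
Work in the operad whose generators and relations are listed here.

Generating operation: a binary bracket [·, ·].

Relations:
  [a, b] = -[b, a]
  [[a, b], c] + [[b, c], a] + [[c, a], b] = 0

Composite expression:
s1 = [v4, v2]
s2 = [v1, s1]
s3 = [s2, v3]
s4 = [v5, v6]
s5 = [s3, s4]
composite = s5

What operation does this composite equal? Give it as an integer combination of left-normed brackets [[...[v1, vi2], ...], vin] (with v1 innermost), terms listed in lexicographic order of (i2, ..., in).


-[[[[[v1, v2], v4], v3], v5], v6] + [[[[[v1, v2], v4], v3], v6], v5] + [[[[[v1, v4], v2], v3], v5], v6] - [[[[[v1, v4], v2], v3], v6], v5]

Skip Jacobi rewriting: expand, keep v1-initial words, read off terms.
Composite bracket: [[[v1, [v4, v2]], v3], [v5, v6]]
Full expansion: 32 signed words from ab - ba (2^5 = 32).
Only words starting with v1 matter:
  sign of v1v2v4v3v5v6 is -1, so it contributes -[[[[[v1, v2], v4], v3], v5], v6]
  sign of v1v2v4v3v6v5 is +1, so it contributes +[[[[[v1, v2], v4], v3], v6], v5]
  sign of v1v4v2v3v5v6 is +1, so it contributes +[[[[[v1, v4], v2], v3], v5], v6]
  sign of v1v4v2v3v6v5 is -1, so it contributes -[[[[[v1, v4], v2], v3], v6], v5]


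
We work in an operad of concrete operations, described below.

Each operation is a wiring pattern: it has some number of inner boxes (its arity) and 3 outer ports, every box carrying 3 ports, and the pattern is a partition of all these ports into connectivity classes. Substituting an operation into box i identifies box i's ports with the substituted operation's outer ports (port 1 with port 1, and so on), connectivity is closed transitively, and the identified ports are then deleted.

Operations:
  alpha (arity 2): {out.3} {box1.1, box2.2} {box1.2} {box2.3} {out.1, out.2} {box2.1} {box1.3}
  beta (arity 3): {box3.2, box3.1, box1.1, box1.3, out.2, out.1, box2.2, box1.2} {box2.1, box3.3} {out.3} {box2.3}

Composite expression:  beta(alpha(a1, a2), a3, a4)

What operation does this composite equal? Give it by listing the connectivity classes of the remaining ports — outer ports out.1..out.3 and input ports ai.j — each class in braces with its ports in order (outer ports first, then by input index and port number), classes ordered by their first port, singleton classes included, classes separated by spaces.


{out.1, out.2, a3.2, a4.1, a4.2} {out.3} {a1.1, a2.2} {a1.2} {a1.3} {a2.1} {a2.3} {a3.1, a4.3} {a3.3}


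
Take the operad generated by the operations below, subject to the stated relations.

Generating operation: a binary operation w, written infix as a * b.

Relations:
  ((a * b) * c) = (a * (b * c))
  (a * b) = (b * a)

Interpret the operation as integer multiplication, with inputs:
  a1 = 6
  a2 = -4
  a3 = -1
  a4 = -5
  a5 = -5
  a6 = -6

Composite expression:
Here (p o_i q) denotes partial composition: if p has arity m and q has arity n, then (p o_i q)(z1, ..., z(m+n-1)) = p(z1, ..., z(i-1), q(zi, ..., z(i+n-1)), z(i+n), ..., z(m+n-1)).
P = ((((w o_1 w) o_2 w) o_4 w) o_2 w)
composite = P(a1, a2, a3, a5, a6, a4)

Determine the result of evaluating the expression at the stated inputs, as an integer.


-3600

(a2 * a3) = 4
((a2 * a3) * a5) = -20
(a1 * ((a2 * a3) * a5)) = -120
(a6 * a4) = 30
((a1 * ((a2 * a3) * a5)) * (a6 * a4)) = -3600


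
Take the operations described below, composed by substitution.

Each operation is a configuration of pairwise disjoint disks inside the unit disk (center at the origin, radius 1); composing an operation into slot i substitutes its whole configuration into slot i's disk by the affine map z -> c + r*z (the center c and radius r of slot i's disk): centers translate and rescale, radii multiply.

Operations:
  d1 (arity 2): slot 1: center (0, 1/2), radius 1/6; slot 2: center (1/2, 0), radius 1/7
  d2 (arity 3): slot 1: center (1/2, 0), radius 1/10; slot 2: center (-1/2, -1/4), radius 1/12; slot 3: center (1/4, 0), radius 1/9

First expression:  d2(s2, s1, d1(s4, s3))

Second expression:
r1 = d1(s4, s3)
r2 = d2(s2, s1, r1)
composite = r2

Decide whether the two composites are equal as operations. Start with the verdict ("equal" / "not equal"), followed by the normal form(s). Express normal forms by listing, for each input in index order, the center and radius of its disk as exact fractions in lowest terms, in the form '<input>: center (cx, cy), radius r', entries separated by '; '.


equal; both compose to s1: center (-1/2, -1/4), radius 1/12; s2: center (1/2, 0), radius 1/10; s3: center (11/36, 0), radius 1/63; s4: center (1/4, 1/18), radius 1/54

The first expression reduces to s1: center (-1/2, -1/4), radius 1/12; s2: center (1/2, 0), radius 1/10; s3: center (11/36, 0), radius 1/63; s4: center (1/4, 1/18), radius 1/54
The second expression reduces to s1: center (-1/2, -1/4), radius 1/12; s2: center (1/2, 0), radius 1/10; s3: center (11/36, 0), radius 1/63; s4: center (1/4, 1/18), radius 1/54
The forms coincide; equal.


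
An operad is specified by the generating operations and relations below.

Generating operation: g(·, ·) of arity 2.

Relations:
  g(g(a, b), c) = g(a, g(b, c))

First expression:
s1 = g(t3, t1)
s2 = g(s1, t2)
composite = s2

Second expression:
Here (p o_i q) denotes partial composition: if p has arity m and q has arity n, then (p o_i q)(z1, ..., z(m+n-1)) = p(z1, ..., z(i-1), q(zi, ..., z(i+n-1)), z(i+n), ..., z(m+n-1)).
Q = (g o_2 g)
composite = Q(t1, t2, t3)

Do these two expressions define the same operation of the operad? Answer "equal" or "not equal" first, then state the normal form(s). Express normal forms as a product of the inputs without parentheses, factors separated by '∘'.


not equal: they reduce to t3 ∘ t1 ∘ t2 and t1 ∘ t2 ∘ t3


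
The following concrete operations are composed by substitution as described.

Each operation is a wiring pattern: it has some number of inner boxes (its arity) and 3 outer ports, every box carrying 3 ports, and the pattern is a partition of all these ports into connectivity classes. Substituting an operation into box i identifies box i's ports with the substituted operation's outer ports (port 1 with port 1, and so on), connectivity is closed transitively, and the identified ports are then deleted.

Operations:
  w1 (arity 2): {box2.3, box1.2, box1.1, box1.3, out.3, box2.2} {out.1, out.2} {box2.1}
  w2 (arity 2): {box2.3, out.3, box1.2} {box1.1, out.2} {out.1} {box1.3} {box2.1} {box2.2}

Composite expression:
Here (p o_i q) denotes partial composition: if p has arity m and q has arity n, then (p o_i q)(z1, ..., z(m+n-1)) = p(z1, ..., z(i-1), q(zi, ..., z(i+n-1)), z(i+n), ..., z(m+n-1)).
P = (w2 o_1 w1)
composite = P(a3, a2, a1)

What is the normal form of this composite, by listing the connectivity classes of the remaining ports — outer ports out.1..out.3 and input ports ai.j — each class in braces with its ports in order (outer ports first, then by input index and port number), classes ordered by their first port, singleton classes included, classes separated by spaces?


{out.1} {out.2, out.3, a1.3} {a1.1} {a1.2} {a2.1} {a2.2, a2.3, a3.1, a3.2, a3.3}

Connectivity passes through glued w2-boundaries; trace each wire chain.
through w1, on inputs (a3, a2): {out.1, out.2} {out.3, a2.2, a2.3, a3.1, a3.2, a3.3} {a2.1} (out.j = stage outer ports)
through w2, on inputs (a3, a2, a1): {out.1} {out.2, out.3, a1.3} {a1.1} {a1.2} {a2.1} {a2.2, a2.3, a3.1, a3.2, a3.3} (out.j = stage outer ports)


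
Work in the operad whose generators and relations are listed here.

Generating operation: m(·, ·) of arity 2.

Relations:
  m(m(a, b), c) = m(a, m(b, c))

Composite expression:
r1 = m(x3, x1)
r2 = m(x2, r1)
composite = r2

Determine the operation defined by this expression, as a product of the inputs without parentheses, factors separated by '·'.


x2 · x3 · x1

Associativity of m dissolves the nesting; only the x-input order survives.
m(x3, x1) linearizes to x3 · x1
m(x2, m(x3, x1)) linearizes to x2 · x3 · x1


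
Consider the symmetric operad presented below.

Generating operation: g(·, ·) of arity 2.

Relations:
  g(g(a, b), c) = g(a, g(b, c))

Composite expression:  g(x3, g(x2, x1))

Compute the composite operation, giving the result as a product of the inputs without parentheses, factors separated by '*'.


x3 * x2 * x1

All parenthesizations of g agree; list the x-inputs left to right.
g(x2, x1) reduces to x2 * x1
g(x3, g(x2, x1)) reduces to x3 * x2 * x1


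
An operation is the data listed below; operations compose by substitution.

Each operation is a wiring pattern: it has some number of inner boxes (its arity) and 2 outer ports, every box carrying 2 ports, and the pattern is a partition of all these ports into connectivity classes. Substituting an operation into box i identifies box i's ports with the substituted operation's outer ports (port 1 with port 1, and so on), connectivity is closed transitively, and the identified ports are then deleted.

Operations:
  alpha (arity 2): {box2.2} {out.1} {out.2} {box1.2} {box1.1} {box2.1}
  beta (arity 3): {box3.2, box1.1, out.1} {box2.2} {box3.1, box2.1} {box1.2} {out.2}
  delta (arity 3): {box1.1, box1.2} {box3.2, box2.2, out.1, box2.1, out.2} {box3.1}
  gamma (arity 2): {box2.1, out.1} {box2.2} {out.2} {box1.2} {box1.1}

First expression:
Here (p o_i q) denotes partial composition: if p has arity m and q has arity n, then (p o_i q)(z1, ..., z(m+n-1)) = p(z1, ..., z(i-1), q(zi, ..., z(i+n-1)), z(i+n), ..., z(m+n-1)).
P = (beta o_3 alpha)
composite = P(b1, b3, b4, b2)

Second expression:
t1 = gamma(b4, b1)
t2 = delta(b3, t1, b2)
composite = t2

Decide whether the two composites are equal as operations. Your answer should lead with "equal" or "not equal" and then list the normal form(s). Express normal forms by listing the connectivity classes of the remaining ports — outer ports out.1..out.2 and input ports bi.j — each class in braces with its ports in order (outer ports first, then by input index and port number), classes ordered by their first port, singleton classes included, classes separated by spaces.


not equal — first {out.1, b1.1} {out.2} {b1.2} {b2.1} {b2.2} {b3.1} {b3.2} {b4.1} {b4.2}, second {out.1, out.2, b1.1, b2.2} {b1.2} {b2.1} {b3.1, b3.2} {b4.1} {b4.2}

Normal form of the first expression: {out.1, b1.1} {out.2} {b1.2} {b2.1} {b2.2} {b3.1} {b3.2} {b4.1} {b4.2}
Normal form of the second expression: {out.1, out.2, b1.1, b2.2} {b1.2} {b2.1} {b3.1, b3.2} {b4.1} {b4.2}
No match — not equal.


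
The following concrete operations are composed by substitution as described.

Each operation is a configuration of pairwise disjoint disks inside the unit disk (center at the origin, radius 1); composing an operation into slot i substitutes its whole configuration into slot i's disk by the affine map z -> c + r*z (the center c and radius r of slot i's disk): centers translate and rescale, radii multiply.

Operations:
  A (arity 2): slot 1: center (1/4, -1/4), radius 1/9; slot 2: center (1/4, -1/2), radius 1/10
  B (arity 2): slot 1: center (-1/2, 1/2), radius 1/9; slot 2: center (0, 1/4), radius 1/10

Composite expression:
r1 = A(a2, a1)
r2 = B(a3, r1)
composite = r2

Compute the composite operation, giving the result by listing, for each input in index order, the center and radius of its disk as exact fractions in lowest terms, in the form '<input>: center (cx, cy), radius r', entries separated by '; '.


Each a-disk chains the slot maps above it in B; radii multiply.
input a3: applying the 1 nested substitution gives center (-1/2, 1/2), radius 1/9
input a2: applying the 2 nested substitutions gives center (1/40, 9/40), radius 1/90
input a1: applying the 2 nested substitutions gives center (1/40, 1/5), radius 1/100

a1: center (1/40, 1/5), radius 1/100; a2: center (1/40, 9/40), radius 1/90; a3: center (-1/2, 1/2), radius 1/9


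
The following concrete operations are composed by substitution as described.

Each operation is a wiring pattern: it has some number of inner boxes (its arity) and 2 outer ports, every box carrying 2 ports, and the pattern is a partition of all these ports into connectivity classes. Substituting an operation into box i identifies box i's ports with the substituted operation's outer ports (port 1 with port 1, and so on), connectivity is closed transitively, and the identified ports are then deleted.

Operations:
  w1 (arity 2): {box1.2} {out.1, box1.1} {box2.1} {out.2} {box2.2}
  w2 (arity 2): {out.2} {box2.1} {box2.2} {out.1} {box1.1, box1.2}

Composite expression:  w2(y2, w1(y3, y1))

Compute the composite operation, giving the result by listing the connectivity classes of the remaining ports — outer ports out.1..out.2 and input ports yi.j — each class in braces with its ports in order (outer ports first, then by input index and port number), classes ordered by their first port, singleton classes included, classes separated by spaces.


Substituting into w2 glues patterns; closure does the rest.
w1 over (y3, y1) gives {out.1, y3.1} {out.2} {y1.1} {y1.2} {y3.2}, out.j being that stage's outer ports
w2 over (y2, y3, y1) gives {out.1} {out.2} {y1.1} {y1.2} {y2.1, y2.2} {y3.1} {y3.2}, out.j being that stage's outer ports

{out.1} {out.2} {y1.1} {y1.2} {y2.1, y2.2} {y3.1} {y3.2}


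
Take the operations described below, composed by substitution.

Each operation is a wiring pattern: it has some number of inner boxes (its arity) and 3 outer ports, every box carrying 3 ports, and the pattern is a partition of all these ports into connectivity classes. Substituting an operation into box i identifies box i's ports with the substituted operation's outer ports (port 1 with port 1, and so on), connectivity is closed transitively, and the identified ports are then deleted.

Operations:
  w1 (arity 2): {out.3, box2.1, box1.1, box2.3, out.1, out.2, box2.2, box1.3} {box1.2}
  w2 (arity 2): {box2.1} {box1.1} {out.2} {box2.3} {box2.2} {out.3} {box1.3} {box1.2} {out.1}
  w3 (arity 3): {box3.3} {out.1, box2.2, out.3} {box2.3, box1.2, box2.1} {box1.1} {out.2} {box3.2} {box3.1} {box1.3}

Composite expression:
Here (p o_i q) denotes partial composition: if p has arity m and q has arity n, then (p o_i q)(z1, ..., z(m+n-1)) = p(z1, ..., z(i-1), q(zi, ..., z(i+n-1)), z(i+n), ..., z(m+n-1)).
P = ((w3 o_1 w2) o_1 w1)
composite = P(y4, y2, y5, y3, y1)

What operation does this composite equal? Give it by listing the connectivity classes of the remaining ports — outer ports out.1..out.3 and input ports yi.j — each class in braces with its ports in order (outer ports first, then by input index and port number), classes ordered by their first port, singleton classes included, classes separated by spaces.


Reachability decides: close wires over w3-identified ports.
stage w1: inputs (y4, y2), connectivity {out.1, out.2, out.3, y2.1, y2.2, y2.3, y4.1, y4.3} {y4.2}, out.j its boundary
stage w2: inputs (y4, y2, y5), connectivity {out.1} {out.2} {out.3} {y2.1, y2.2, y2.3, y4.1, y4.3} {y4.2} {y5.1} {y5.2} {y5.3}, out.j its boundary
stage w3: inputs (y4, y2, y5, y3, y1), connectivity {out.1, out.3, y3.2} {out.2} {y1.1} {y1.2} {y1.3} {y2.1, y2.2, y2.3, y4.1, y4.3} {y3.1, y3.3} {y4.2} {y5.1} {y5.2} {y5.3}, out.j its boundary

{out.1, out.3, y3.2} {out.2} {y1.1} {y1.2} {y1.3} {y2.1, y2.2, y2.3, y4.1, y4.3} {y3.1, y3.3} {y4.2} {y5.1} {y5.2} {y5.3}


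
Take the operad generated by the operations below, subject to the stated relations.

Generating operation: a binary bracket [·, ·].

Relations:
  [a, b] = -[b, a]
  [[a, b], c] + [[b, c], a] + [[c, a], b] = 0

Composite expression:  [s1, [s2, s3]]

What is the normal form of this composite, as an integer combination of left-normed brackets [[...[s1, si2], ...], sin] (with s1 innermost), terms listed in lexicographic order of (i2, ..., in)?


Expand each bracket as ab - ba; the s1-initial words give the coefficients.
Composite bracket: [s1, [s2, s3]]
Expanding via [a, b] = ab - ba: 4 signed words (2^2 = 4).
Coefficients come from the s1-initial words:
  the word s1s2s3 carries sign +1 and contributes +[[s1, s2], s3]
  the word s1s3s2 carries sign -1 and contributes -[[s1, s3], s2]

[[s1, s2], s3] - [[s1, s3], s2]


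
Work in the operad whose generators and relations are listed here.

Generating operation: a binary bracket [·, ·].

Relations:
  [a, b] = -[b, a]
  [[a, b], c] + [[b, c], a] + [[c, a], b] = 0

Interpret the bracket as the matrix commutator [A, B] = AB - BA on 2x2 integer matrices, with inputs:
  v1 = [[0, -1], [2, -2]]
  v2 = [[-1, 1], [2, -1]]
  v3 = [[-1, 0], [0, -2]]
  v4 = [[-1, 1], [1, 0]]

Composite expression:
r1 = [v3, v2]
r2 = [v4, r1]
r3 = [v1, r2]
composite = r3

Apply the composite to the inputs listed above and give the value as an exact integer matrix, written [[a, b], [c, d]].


[[4, -8], [-8, -4]]

[v3, v2] = [[0, 1], [-2, 0]]
[v4, [v3, v2]] = [[-3, -1], [-2, 3]]
[v1, [v4, [v3, v2]]] = [[4, -8], [-8, -4]]


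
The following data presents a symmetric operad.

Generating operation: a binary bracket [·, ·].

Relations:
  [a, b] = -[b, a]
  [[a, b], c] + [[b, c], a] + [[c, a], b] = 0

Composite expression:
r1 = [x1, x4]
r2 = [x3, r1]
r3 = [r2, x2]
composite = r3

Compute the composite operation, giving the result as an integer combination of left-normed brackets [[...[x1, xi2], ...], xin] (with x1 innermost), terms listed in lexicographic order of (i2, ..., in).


-[[[x1, x4], x3], x2]

Skip Jacobi rewriting: expand, keep x1-initial words, read off terms.
Composite bracket: [[x3, [x1, x4]], x2]
Applying ab - ba throughout gives 8 signed words (2^3 = 8).
Only words starting with x1 matter:
  the word x1x4x3x2 carries sign -1 and contributes -[[[x1, x4], x3], x2]


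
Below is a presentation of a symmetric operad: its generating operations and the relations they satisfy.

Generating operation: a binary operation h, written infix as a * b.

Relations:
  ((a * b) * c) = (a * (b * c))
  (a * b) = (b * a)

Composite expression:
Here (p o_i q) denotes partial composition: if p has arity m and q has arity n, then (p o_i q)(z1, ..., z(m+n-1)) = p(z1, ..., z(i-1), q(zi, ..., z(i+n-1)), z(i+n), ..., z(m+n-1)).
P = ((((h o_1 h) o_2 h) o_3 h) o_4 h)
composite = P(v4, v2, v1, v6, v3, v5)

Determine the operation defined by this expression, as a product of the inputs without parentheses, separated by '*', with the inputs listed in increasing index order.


v1 * v2 * v3 * v4 * v5 * v6

Shape and order are irrelevant to h; the v-input set decides.
(v6 * v3) collapses to v6 * v3
(v1 * (v6 * v3)) collapses to v1 * v6 * v3
(v2 * (v1 * (v6 * v3))) collapses to v2 * v1 * v6 * v3
(v4 * (v2 * (v1 * (v6 * v3)))) collapses to v4 * v2 * v1 * v6 * v3
((v4 * (v2 * (v1 * (v6 * v3)))) * v5) collapses to v4 * v2 * v1 * v6 * v3 * v5
commutativity sorts the factors: v1 * v2 * v3 * v4 * v5 * v6


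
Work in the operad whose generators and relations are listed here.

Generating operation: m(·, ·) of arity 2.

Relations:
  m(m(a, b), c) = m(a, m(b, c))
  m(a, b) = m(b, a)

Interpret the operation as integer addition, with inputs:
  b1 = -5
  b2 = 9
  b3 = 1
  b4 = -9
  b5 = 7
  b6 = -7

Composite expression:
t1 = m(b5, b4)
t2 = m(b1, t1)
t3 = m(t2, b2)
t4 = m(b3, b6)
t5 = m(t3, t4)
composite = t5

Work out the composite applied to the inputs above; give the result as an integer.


m(b5, b4) = -2
m(b1, m(b5, b4)) = -7
m(m(b1, m(b5, b4)), b2) = 2
m(b3, b6) = -6
m(m(m(b1, m(b5, b4)), b2), m(b3, b6)) = -4

-4


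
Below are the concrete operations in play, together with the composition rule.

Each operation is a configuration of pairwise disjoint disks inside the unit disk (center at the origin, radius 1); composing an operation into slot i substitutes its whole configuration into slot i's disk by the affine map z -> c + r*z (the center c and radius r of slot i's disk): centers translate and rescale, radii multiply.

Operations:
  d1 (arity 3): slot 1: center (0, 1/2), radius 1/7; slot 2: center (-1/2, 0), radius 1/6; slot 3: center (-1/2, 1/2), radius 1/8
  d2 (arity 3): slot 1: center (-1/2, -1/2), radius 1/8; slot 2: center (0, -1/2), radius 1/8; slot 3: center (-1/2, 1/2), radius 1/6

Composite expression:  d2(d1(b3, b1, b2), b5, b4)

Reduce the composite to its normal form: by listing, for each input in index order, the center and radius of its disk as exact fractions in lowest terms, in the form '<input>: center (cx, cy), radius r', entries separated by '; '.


Each b-disk chains the slot maps above it in d2; radii multiply.
for b3, the 2-step affine chain lands on center (-1/2, -7/16), radius 1/56
for b1, the 2-step affine chain lands on center (-9/16, -1/2), radius 1/48
for b2, the 2-step affine chain lands on center (-9/16, -7/16), radius 1/64
for b5, the 1-step affine chain lands on center (0, -1/2), radius 1/8
for b4, the 1-step affine chain lands on center (-1/2, 1/2), radius 1/6

b1: center (-9/16, -1/2), radius 1/48; b2: center (-9/16, -7/16), radius 1/64; b3: center (-1/2, -7/16), radius 1/56; b4: center (-1/2, 1/2), radius 1/6; b5: center (0, -1/2), radius 1/8


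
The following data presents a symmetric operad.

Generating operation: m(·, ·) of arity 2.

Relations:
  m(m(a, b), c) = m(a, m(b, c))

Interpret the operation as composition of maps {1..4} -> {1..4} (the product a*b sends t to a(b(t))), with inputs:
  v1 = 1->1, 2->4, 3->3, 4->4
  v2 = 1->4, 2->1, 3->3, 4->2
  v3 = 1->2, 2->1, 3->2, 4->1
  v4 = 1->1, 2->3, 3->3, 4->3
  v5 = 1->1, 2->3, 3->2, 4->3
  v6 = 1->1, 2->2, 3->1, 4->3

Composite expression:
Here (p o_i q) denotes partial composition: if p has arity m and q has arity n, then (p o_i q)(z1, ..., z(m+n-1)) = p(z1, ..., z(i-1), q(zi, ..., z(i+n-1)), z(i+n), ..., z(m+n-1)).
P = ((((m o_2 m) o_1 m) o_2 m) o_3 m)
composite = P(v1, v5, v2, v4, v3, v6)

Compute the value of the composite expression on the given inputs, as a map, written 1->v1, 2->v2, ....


1->4, 2->3, 3->4, 4->4


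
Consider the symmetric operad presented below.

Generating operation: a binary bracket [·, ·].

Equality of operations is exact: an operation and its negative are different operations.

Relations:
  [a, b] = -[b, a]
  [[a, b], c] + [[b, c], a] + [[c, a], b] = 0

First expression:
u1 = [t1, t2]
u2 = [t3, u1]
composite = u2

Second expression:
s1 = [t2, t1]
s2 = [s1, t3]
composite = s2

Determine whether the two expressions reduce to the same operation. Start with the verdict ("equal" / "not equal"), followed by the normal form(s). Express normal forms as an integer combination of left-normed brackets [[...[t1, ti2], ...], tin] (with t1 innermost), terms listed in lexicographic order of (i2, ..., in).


equal: each reduces to -[[t1, t2], t3]

In normal form, the first expression is -[[t1, t2], t3]
In normal form, the second expression is -[[t1, t2], t3]
The normal forms match — equal.


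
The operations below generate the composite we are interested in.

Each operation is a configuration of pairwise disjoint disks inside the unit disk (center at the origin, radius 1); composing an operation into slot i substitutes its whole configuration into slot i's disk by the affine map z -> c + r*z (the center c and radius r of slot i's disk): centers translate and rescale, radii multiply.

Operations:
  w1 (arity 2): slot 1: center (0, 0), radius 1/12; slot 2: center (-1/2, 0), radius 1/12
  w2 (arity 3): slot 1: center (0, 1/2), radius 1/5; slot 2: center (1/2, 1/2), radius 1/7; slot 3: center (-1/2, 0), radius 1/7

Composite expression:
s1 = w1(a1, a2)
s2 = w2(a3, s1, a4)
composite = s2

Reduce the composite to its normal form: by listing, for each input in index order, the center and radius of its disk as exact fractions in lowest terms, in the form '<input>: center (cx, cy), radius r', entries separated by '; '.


a1: center (1/2, 1/2), radius 1/84; a2: center (3/7, 1/2), radius 1/84; a3: center (0, 1/2), radius 1/5; a4: center (-1/2, 0), radius 1/7

Below w2, radii multiply path by path; the a-disk centers shift.
a3 passes through 1 substitution, ending at center (0, 1/2), radius 1/5
a1 passes through 2 substitutions, ending at center (1/2, 1/2), radius 1/84
a2 passes through 2 substitutions, ending at center (3/7, 1/2), radius 1/84
a4 passes through 1 substitution, ending at center (-1/2, 0), radius 1/7


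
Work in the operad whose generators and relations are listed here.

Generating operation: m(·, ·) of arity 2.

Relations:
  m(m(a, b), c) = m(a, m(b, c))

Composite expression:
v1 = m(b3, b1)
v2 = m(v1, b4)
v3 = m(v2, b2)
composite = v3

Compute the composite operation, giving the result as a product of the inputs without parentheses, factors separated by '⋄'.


b3 ⋄ b1 ⋄ b4 ⋄ b2

Associativity of m dissolves the nesting; only the b-input order survives.
m(b3, b1) linearizes to b3 ⋄ b1
m(m(b3, b1), b4) linearizes to b3 ⋄ b1 ⋄ b4
m(m(m(b3, b1), b4), b2) linearizes to b3 ⋄ b1 ⋄ b4 ⋄ b2


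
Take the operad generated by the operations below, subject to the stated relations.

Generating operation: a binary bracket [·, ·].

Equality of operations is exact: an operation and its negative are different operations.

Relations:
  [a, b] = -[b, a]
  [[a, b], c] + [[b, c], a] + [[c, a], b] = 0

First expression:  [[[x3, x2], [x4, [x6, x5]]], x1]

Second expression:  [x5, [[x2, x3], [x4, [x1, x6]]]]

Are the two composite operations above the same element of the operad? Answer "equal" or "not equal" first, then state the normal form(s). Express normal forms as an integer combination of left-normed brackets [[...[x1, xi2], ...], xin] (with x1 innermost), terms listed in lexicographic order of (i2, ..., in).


not equal — first -[[[[[x1, x2], x3], x4], x5], x6] + [[[[[x1, x2], x3], x4], x6], x5] + [[[[[x1, x2], x3], x5], x6], x4] - [[[[[x1, x2], x3], x6], x5], x4] + [[[[[x1, x3], x2], x4], x5], x6] - [[[[[x1, x3], x2], x4], x6], x5] - [[[[[x1, x3], x2], x5], x6], x4] + [[[[[x1, x3], x2], x6], x5], x4] + [[[[[x1, x4], x5], x6], x2], x3] - [[[[[x1, x4], x5], x6], x3], x2] - [[[[[x1, x4], x6], x5], x2], x3] + [[[[[x1, x4], x6], x5], x3], x2] - [[[[[x1, x5], x6], x4], x2], x3] + [[[[[x1, x5], x6], x4], x3], x2] + [[[[[x1, x6], x5], x4], x2], x3] - [[[[[x1, x6], x5], x4], x3], x2], second -[[[[[x1, x6], x4], x2], x3], x5] + [[[[[x1, x6], x4], x3], x2], x5]


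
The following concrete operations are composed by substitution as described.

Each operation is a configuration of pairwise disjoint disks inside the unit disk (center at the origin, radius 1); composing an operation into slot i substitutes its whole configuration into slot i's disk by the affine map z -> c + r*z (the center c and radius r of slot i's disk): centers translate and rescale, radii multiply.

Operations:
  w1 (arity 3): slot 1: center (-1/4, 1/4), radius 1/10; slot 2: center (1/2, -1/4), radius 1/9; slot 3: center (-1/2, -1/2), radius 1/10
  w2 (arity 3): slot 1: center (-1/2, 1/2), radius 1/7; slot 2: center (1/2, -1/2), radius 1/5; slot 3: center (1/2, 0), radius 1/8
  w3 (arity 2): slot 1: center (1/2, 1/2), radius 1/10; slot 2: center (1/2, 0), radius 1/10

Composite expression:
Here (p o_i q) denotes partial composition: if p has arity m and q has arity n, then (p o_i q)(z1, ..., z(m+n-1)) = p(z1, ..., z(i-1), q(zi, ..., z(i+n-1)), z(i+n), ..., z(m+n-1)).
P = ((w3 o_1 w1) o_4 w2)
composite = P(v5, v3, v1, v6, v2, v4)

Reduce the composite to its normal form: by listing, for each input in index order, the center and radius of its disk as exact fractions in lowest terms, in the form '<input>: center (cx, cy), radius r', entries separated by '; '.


Only the slot chain above each v matters under w3; compose those maps.
v5 passes through 2 substitutions, ending at center (19/40, 21/40), radius 1/100
v3 passes through 2 substitutions, ending at center (11/20, 19/40), radius 1/90
v1 passes through 2 substitutions, ending at center (9/20, 9/20), radius 1/100
v6 passes through 2 substitutions, ending at center (9/20, 1/20), radius 1/70
v2 passes through 2 substitutions, ending at center (11/20, -1/20), radius 1/50
v4 passes through 2 substitutions, ending at center (11/20, 0), radius 1/80

v1: center (9/20, 9/20), radius 1/100; v2: center (11/20, -1/20), radius 1/50; v3: center (11/20, 19/40), radius 1/90; v4: center (11/20, 0), radius 1/80; v5: center (19/40, 21/40), radius 1/100; v6: center (9/20, 1/20), radius 1/70


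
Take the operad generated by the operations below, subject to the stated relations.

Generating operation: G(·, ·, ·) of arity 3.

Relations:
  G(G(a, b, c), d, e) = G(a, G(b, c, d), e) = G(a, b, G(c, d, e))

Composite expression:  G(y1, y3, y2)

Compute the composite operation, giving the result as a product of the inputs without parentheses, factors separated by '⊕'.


y1 ⊕ y3 ⊕ y2

Key point: G is associative — brackets drop, the y-order remains.
G(y1, y3, y2) reduces to y1 ⊕ y3 ⊕ y2


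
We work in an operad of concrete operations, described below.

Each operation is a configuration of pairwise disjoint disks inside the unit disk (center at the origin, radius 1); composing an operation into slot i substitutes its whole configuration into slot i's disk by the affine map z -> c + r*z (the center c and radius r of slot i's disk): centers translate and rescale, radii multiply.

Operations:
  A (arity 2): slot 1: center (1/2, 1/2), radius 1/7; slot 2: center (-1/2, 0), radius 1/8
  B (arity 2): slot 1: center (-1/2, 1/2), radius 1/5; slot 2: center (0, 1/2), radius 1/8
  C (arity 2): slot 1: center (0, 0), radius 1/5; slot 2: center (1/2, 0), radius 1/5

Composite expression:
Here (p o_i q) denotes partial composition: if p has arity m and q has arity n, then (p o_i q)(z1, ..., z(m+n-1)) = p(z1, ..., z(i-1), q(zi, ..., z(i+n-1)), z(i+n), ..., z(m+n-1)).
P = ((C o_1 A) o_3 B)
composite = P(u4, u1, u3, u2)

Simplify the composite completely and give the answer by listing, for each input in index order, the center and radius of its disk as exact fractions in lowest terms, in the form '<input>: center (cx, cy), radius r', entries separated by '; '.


u1: center (-1/10, 0), radius 1/40; u2: center (1/2, 1/10), radius 1/40; u3: center (2/5, 1/10), radius 1/25; u4: center (1/10, 1/10), radius 1/35

Follow each u-input down from C: c' goes to c + r*c', radius to r*r'.
input u4: applying the 2 nested substitutions gives center (1/10, 1/10), radius 1/35
input u1: applying the 2 nested substitutions gives center (-1/10, 0), radius 1/40
input u3: applying the 2 nested substitutions gives center (2/5, 1/10), radius 1/25
input u2: applying the 2 nested substitutions gives center (1/2, 1/10), radius 1/40
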